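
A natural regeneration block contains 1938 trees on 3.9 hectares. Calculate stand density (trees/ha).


Formula: Stand Density = N_trees / Area_ha
Density = 1938 trees / 3.9 ha
Density = 497 trees/ha

497


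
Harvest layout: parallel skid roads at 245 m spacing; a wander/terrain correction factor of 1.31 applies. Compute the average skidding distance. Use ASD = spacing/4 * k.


Formula: ASD = (spacing / 4) * correction
Uncorrected distance = spacing / 4 = 245 / 4 = 61.25 m
ASD = 61.25 * 1.31 = 80 m

80


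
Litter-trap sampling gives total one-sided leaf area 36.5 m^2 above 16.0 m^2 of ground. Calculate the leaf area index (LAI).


Formula: LAI = total leaf area / ground area  (dimensionless)
LAI = 36.5 m^2 / 16.0 m^2
LAI = 2.28

2.28


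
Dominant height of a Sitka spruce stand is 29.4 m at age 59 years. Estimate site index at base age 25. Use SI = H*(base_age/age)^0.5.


Formula: SI = H_dom * (base_age / age)^0.5
Age ratio = 25 / 59 = 0.42373
sqrt(age_ratio) = 0.65094
SI = 29.4 * 0.65094 = 19.1 m

19.1


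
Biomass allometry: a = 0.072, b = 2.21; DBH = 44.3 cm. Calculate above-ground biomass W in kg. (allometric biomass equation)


Formula: W = a * DBH^b  (allometric power law)
DBH^b = 44.3^2.21 = 4350.6308
W = 0.072 * 4350.6308 = 313.2 kg

313.2


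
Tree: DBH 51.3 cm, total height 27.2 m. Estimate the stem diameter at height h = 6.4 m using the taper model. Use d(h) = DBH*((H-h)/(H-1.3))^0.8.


Taper: d(h) = DBH * ((H - h) / (H - 1.3))^0.8
Numerator = H - h = 27.2 - 6.4 = 20.8 m
Denominator = H - 1.3 = 27.2 - 1.3 = 25.9 m
Ratio = 20.8 / 25.9 = 0.80309
d = 51.3 * 0.80309^0.8 = 43.0 cm

43.0


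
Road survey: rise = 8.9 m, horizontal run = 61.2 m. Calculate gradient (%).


Formula: Gradient = rise / run * 100
Gradient = 8.9 / 61.2 * 100 = 14.5%

14.5


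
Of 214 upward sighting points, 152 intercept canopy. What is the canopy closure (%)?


Formula: Canopy closure = covered points / total points * 100
Closure = 152 / 214 * 100
Closure = 0.7103 * 100 = 71.0%

71.0


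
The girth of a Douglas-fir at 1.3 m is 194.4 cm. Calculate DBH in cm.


Formula: DBH = C / pi
DBH = 194.4 / pi
pi = 3.14159...
DBH = 61.9 cm

61.9


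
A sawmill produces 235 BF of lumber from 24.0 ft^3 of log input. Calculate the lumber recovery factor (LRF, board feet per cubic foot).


Formula: LRF = Lumber Output (BF) / Log Input (ft^3)
LRF = 235 BF / 24.0 ft^3
LRF = 9.79 BF/ft^3

9.79


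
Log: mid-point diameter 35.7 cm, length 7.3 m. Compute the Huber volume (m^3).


Huber: V = Am * L,  Am = pi*(Dm/200)^2
Am = pi*(35.7/200)^2 = 0.100098 m^2
V = 0.100098*7.3 = 0.7307 m^3

0.7307


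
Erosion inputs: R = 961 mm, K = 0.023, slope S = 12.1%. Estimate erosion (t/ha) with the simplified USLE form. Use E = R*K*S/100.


Formula: E = R * K * S / 100  (simplified USLE)
R * K = 961 * 0.023 = 22.103
E = 22.103 * 12.1 / 100 = 2.67 t/ha

2.67


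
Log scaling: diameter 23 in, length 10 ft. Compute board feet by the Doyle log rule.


Doyle: BF = (D - 4)^2 * L / 16
Adjusted diameter = 23 - 4 = 19 in
(D-4)^2 = 19^2 = 361
BF = 361 * 10 / 16 = 226 BF

226


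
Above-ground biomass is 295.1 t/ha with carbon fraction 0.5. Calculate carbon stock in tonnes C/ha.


Formula: Carbon Stock = Biomass * Carbon Fraction
C = 295.1 t/ha * 0.5
C = 147.6 t C/ha

147.6


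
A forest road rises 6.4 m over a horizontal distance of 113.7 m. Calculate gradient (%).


Formula: Gradient = rise / run * 100
Gradient = 6.4 / 113.7 * 100 = 5.6%

5.6


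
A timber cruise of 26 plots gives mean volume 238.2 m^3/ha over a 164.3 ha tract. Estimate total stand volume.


Formula: Total Volume = Mean Volume per ha * Total Area
Total Volume = 238.2 m^3/ha * 164.3 ha
Total Volume = 39136 m^3

39136


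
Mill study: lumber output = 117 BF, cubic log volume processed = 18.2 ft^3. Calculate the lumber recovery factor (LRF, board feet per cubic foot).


Formula: LRF = Lumber Output (BF) / Log Input (ft^3)
LRF = 117 BF / 18.2 ft^3
LRF = 6.43 BF/ft^3

6.43


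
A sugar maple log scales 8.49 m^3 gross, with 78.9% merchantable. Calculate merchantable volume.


Formula: MV = V_total * (merchantable_pct / 100)
Merchantable fraction = 78.9% / 100 = 0.789
MV = 8.49 m^3 * 0.789 = 6.699 m^3

6.699


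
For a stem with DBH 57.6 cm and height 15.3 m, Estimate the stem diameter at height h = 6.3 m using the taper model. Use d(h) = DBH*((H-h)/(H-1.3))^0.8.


Taper: d(h) = DBH * ((H - h) / (H - 1.3))^0.8
Numerator = H - h = 15.3 - 6.3 = 9.0 m
Denominator = H - 1.3 = 15.3 - 1.3 = 14.0 m
Ratio = 9.0 / 14.0 = 0.64286
d = 57.6 * 0.64286^0.8 = 40.4 cm

40.4


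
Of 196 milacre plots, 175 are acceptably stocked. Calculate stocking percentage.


Formula: Stocking % = stocked plots / total plots * 100
Stocking = 175 / 196 * 100
Stocking = 0.8929 * 100 = 89.3%

89.3


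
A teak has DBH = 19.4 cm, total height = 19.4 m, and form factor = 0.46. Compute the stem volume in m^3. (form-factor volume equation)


Formula: V = pi * (DBH/200)^2 * H * ff
Radius = DBH/200 = 19.4/200 = 0.097 m
Radius^2 = 0.097^2 = 0.009409 m^2
V = pi * 0.009409 * 19.4 * 0.46
V = 0.264 m^3

0.264


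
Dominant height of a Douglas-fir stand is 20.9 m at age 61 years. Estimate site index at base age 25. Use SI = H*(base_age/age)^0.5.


Formula: SI = H_dom * (base_age / age)^0.5
Age ratio = 25 / 61 = 0.40984
sqrt(age_ratio) = 0.64018
SI = 20.9 * 0.64018 = 13.4 m

13.4


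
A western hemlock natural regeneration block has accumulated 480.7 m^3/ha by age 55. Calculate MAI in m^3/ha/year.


Formula: MAI = Total Volume / Stand Age
MAI = 480.7 m^3/ha / 55 years
MAI = 8.74 m^3/ha/year

8.74


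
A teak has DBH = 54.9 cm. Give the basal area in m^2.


Formula: BA = pi * (DBH/2)^2 / 10000  (cm^2 to m^2)
Radius = DBH/2 = 54.9/2 = 27.45 cm
BA = pi * 27.45^2 / 10000
   = 2367.1979 cm^2 / 10000
   = 0.2367 m^2

0.2367


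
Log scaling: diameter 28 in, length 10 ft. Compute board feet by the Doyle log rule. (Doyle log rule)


Doyle: BF = (D - 4)^2 * L / 16
Adjusted diameter = 28 - 4 = 24 in
(D-4)^2 = 24^2 = 576
BF = 576 * 10 / 16 = 360 BF

360


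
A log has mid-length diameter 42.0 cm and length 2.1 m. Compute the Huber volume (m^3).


Huber: V = Am * L,  Am = pi*(Dm/200)^2
Am = pi*(42.0/200)^2 = 0.138544 m^2
V = 0.138544*2.1 = 0.2909 m^3

0.2909


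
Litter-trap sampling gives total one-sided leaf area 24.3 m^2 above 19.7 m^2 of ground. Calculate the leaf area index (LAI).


Formula: LAI = total leaf area / ground area  (dimensionless)
LAI = 24.3 m^2 / 19.7 m^2
LAI = 1.23

1.23


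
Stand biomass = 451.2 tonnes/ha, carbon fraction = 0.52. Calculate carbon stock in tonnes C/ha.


Formula: Carbon Stock = Biomass * Carbon Fraction
C = 451.2 t/ha * 0.52
C = 234.6 t C/ha

234.6


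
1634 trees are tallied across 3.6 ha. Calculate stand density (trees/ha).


Formula: Stand Density = N_trees / Area_ha
Density = 1634 trees / 3.6 ha
Density = 454 trees/ha

454


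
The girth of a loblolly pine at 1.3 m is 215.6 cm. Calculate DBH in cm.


Formula: DBH = C / pi
DBH = 215.6 / pi
pi = 3.14159...
DBH = 68.6 cm

68.6


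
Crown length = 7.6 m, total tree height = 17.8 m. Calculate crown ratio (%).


Formula: Crown Ratio = (Crown Length / Total Height) * 100
CR = (7.6 m / 17.8 m) * 100
CR = 0.427 * 100 = 42.7%

42.7


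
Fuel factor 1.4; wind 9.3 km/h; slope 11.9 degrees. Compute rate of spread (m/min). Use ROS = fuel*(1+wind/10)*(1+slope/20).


Formula: ROS = fuel * (1 + wind/10) * (1 + slope/20)
Wind factor = 1 + 9.3/10 = 1.93
Slope factor = 1 + 11.9/20 = 1.595
ROS = 1.4 * 1.93 * 1.595 = 4.31 m/min

4.31


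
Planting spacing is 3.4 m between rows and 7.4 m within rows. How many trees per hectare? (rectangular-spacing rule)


Formula: TPH = 10000 m^2/ha / (spacing_x * spacing_y)
Area per tree = 3.4 m * 7.4 m = 25.16 m^2
TPH = 10000 / 25.16 = 397 trees/ha

397


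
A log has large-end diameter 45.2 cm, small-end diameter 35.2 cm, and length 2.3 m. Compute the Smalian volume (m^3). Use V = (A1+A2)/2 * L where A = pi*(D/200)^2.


Smalian: V = (A1 + A2)/2 * L,  A = pi*(D/200)^2
A1 = pi*(45.2/200)^2 = 0.16046 m^2
A2 = pi*(35.2/200)^2 = 0.097314 m^2
V = (0.16046+0.097314)/2*2.3 = 0.2964 m^3

0.2964


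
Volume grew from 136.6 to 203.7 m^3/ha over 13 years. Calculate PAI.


Formula: PAI = (V_T2 - V_T1) / (T2 - T1)
Volume increment = 203.7 - 136.6 = 67.1 m^3/ha
PAI = 67.1 / 13 = 5.16 m^3/ha/year

5.16


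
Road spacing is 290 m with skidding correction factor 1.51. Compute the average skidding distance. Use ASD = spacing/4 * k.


Formula: ASD = (spacing / 4) * correction
Uncorrected distance = spacing / 4 = 290 / 4 = 72.5 m
ASD = 72.5 * 1.51 = 109 m

109


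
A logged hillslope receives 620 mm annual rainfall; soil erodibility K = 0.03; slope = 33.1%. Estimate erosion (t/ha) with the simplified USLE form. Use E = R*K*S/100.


Formula: E = R * K * S / 100  (simplified USLE)
R * K = 620 * 0.03 = 18.6
E = 18.6 * 33.1 / 100 = 6.16 t/ha

6.16


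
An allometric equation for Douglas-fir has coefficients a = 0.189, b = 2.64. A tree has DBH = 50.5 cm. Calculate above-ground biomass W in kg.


Formula: W = a * DBH^b  (allometric power law)
DBH^b = 50.5^2.64 = 31382.6229
W = 0.189 * 31382.6229 = 5931.3 kg

5931.3


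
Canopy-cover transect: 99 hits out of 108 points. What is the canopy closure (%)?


Formula: Canopy closure = covered points / total points * 100
Closure = 99 / 108 * 100
Closure = 0.9167 * 100 = 91.7%

91.7


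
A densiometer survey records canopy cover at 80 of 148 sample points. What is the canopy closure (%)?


Formula: Canopy closure = covered points / total points * 100
Closure = 80 / 148 * 100
Closure = 0.5405 * 100 = 54.1%

54.1


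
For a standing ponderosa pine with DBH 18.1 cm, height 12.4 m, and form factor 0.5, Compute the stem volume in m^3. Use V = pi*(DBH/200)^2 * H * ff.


Formula: V = pi * (DBH/200)^2 * H * ff
Radius = DBH/200 = 18.1/200 = 0.0905 m
Radius^2 = 0.0905^2 = 0.00819025 m^2
V = pi * 0.00819025 * 12.4 * 0.5
V = 0.16 m^3

0.16


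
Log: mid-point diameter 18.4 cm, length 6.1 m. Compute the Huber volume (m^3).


Huber: V = Am * L,  Am = pi*(Dm/200)^2
Am = pi*(18.4/200)^2 = 0.02659 m^2
V = 0.02659*6.1 = 0.1622 m^3

0.1622


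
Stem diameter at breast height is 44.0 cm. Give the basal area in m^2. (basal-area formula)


Formula: BA = pi * (DBH/2)^2 / 10000  (cm^2 to m^2)
Radius = DBH/2 = 44.0/2 = 22.0 cm
BA = pi * 22.0^2 / 10000
   = 1520.5308 cm^2 / 10000
   = 0.1521 m^2

0.1521


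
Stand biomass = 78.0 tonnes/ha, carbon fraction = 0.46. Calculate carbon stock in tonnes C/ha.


Formula: Carbon Stock = Biomass * Carbon Fraction
C = 78.0 t/ha * 0.46
C = 35.9 t C/ha

35.9


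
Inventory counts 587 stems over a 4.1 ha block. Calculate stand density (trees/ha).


Formula: Stand Density = N_trees / Area_ha
Density = 587 trees / 4.1 ha
Density = 143 trees/ha

143


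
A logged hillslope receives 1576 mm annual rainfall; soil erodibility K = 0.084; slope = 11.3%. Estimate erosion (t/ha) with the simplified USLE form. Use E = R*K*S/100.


Formula: E = R * K * S / 100  (simplified USLE)
R * K = 1576 * 0.084 = 132.384
E = 132.384 * 11.3 / 100 = 14.96 t/ha

14.96


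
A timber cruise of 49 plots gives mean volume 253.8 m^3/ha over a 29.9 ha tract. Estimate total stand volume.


Formula: Total Volume = Mean Volume per ha * Total Area
Total Volume = 253.8 m^3/ha * 29.9 ha
Total Volume = 7589 m^3

7589


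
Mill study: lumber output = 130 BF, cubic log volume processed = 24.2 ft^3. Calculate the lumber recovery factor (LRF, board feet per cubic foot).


Formula: LRF = Lumber Output (BF) / Log Input (ft^3)
LRF = 130 BF / 24.2 ft^3
LRF = 5.37 BF/ft^3

5.37


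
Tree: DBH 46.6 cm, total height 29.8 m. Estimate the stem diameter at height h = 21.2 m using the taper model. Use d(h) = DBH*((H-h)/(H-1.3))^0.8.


Taper: d(h) = DBH * ((H - h) / (H - 1.3))^0.8
Numerator = H - h = 29.8 - 21.2 = 8.6 m
Denominator = H - 1.3 = 29.8 - 1.3 = 28.5 m
Ratio = 8.6 / 28.5 = 0.30175
d = 46.6 * 0.30175^0.8 = 17.9 cm

17.9


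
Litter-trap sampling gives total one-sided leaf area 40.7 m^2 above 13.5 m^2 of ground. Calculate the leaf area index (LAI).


Formula: LAI = total leaf area / ground area  (dimensionless)
LAI = 40.7 m^2 / 13.5 m^2
LAI = 3.01

3.01


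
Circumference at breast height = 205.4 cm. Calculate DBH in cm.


Formula: DBH = C / pi
DBH = 205.4 / pi
pi = 3.14159...
DBH = 65.4 cm

65.4


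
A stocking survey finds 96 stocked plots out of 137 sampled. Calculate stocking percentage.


Formula: Stocking % = stocked plots / total plots * 100
Stocking = 96 / 137 * 100
Stocking = 0.7007 * 100 = 70.1%

70.1


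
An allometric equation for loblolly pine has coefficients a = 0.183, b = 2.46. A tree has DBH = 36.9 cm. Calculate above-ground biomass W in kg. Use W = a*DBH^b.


Formula: W = a * DBH^b  (allometric power law)
DBH^b = 36.9^2.46 = 7159.5357
W = 0.183 * 7159.5357 = 1310.2 kg

1310.2


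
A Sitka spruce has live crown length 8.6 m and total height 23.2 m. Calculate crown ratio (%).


Formula: Crown Ratio = (Crown Length / Total Height) * 100
CR = (8.6 m / 23.2 m) * 100
CR = 0.3707 * 100 = 37.1%

37.1


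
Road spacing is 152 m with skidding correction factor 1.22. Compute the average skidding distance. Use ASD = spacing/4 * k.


Formula: ASD = (spacing / 4) * correction
Uncorrected distance = spacing / 4 = 152 / 4 = 38 m
ASD = 38 * 1.22 = 46 m

46


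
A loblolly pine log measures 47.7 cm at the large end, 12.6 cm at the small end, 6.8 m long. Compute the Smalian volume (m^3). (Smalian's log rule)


Smalian: V = (A1 + A2)/2 * L,  A = pi*(D/200)^2
A1 = pi*(47.7/200)^2 = 0.178701 m^2
A2 = pi*(12.6/200)^2 = 0.012469 m^2
V = (0.178701+0.012469)/2*6.8 = 0.65 m^3

0.65


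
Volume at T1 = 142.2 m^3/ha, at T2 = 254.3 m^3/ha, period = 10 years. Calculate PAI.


Formula: PAI = (V_T2 - V_T1) / (T2 - T1)
Volume increment = 254.3 - 142.2 = 112.1 m^3/ha
PAI = 112.1 / 10 = 11.21 m^3/ha/year

11.21


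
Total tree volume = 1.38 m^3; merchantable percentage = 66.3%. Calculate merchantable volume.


Formula: MV = V_total * (merchantable_pct / 100)
Merchantable fraction = 66.3% / 100 = 0.663
MV = 1.38 m^3 * 0.663 = 0.915 m^3

0.915


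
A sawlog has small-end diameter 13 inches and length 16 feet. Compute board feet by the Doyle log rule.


Doyle: BF = (D - 4)^2 * L / 16
Adjusted diameter = 13 - 4 = 9 in
(D-4)^2 = 9^2 = 81
BF = 81 * 16 / 16 = 81 BF

81


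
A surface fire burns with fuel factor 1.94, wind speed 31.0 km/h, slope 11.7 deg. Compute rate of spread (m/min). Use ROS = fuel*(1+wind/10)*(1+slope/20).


Formula: ROS = fuel * (1 + wind/10) * (1 + slope/20)
Wind factor = 1 + 31.0/10 = 4.1
Slope factor = 1 + 11.7/20 = 1.585
ROS = 1.94 * 4.1 * 1.585 = 12.61 m/min

12.61


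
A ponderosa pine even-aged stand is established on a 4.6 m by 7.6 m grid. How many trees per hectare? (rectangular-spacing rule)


Formula: TPH = 10000 m^2/ha / (spacing_x * spacing_y)
Area per tree = 4.6 m * 7.6 m = 34.96 m^2
TPH = 10000 / 34.96 = 286 trees/ha

286


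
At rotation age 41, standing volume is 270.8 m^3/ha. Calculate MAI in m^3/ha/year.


Formula: MAI = Total Volume / Stand Age
MAI = 270.8 m^3/ha / 41 years
MAI = 6.6 m^3/ha/year

6.6


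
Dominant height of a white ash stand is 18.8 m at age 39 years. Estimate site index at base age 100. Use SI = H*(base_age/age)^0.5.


Formula: SI = H_dom * (base_age / age)^0.5
Age ratio = 100 / 39 = 2.5641
sqrt(age_ratio) = 1.60128
SI = 18.8 * 1.60128 = 30.1 m

30.1


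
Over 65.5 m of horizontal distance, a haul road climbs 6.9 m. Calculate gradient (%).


Formula: Gradient = rise / run * 100
Gradient = 6.9 / 65.5 * 100 = 10.5%

10.5


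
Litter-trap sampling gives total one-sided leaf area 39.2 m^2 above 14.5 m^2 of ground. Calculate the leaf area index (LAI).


Formula: LAI = total leaf area / ground area  (dimensionless)
LAI = 39.2 m^2 / 14.5 m^2
LAI = 2.7

2.7


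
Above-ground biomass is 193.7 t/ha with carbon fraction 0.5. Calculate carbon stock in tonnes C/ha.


Formula: Carbon Stock = Biomass * Carbon Fraction
C = 193.7 t/ha * 0.5
C = 96.9 t C/ha

96.9


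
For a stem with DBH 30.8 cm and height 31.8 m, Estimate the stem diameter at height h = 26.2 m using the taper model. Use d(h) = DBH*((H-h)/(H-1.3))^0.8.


Taper: d(h) = DBH * ((H - h) / (H - 1.3))^0.8
Numerator = H - h = 31.8 - 26.2 = 5.6 m
Denominator = H - 1.3 = 31.8 - 1.3 = 30.5 m
Ratio = 5.6 / 30.5 = 0.18361
d = 30.8 * 0.18361^0.8 = 7.9 cm

7.9


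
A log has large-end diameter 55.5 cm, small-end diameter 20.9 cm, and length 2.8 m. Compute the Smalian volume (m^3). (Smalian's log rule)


Smalian: V = (A1 + A2)/2 * L,  A = pi*(D/200)^2
A1 = pi*(55.5/200)^2 = 0.241922 m^2
A2 = pi*(20.9/200)^2 = 0.034307 m^2
V = (0.241922+0.034307)/2*2.8 = 0.3867 m^3

0.3867


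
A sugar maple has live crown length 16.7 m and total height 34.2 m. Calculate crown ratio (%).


Formula: Crown Ratio = (Crown Length / Total Height) * 100
CR = (16.7 m / 34.2 m) * 100
CR = 0.4883 * 100 = 48.8%

48.8


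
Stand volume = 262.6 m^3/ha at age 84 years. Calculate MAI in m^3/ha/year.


Formula: MAI = Total Volume / Stand Age
MAI = 262.6 m^3/ha / 84 years
MAI = 3.13 m^3/ha/year

3.13


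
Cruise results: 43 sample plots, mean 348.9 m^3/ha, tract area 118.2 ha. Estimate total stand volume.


Formula: Total Volume = Mean Volume per ha * Total Area
Total Volume = 348.9 m^3/ha * 118.2 ha
Total Volume = 41240 m^3

41240


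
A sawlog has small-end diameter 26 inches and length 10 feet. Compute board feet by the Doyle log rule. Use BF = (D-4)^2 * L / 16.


Doyle: BF = (D - 4)^2 * L / 16
Adjusted diameter = 26 - 4 = 22 in
(D-4)^2 = 22^2 = 484
BF = 484 * 10 / 16 = 303 BF

303


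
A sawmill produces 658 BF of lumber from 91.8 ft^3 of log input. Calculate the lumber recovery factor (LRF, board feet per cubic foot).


Formula: LRF = Lumber Output (BF) / Log Input (ft^3)
LRF = 658 BF / 91.8 ft^3
LRF = 7.17 BF/ft^3

7.17


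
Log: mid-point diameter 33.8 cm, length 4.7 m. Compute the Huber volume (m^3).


Huber: V = Am * L,  Am = pi*(Dm/200)^2
Am = pi*(33.8/200)^2 = 0.089727 m^2
V = 0.089727*4.7 = 0.4217 m^3

0.4217


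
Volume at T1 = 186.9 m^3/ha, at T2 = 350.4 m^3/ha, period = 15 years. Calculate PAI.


Formula: PAI = (V_T2 - V_T1) / (T2 - T1)
Volume increment = 350.4 - 186.9 = 163.5 m^3/ha
PAI = 163.5 / 15 = 10.9 m^3/ha/year

10.9


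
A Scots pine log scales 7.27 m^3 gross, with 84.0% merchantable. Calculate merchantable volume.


Formula: MV = V_total * (merchantable_pct / 100)
Merchantable fraction = 84.0% / 100 = 0.84
MV = 7.27 m^3 * 0.84 = 6.107 m^3

6.107


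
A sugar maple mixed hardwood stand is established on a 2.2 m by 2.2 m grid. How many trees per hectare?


Formula: TPH = 10000 m^2/ha / (spacing_x * spacing_y)
Area per tree = 2.2 m * 2.2 m = 4.84 m^2
TPH = 10000 / 4.84 = 2066 trees/ha

2066


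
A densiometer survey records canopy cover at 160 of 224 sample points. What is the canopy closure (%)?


Formula: Canopy closure = covered points / total points * 100
Closure = 160 / 224 * 100
Closure = 0.7143 * 100 = 71.4%

71.4


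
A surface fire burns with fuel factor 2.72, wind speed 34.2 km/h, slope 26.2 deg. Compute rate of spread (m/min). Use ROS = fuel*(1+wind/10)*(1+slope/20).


Formula: ROS = fuel * (1 + wind/10) * (1 + slope/20)
Wind factor = 1 + 34.2/10 = 4.42
Slope factor = 1 + 26.2/20 = 2.31
ROS = 2.72 * 4.42 * 2.31 = 27.77 m/min

27.77


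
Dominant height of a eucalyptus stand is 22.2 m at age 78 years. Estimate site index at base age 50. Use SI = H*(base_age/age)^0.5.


Formula: SI = H_dom * (base_age / age)^0.5
Age ratio = 50 / 78 = 0.64103
sqrt(age_ratio) = 0.80064
SI = 22.2 * 0.80064 = 17.8 m

17.8


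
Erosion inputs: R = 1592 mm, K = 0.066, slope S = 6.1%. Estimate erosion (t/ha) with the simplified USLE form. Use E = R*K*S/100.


Formula: E = R * K * S / 100  (simplified USLE)
R * K = 1592 * 0.066 = 105.072
E = 105.072 * 6.1 / 100 = 6.41 t/ha

6.41


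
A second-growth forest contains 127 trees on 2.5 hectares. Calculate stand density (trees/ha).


Formula: Stand Density = N_trees / Area_ha
Density = 127 trees / 2.5 ha
Density = 51 trees/ha

51


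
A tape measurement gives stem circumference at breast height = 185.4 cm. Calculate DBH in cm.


Formula: DBH = C / pi
DBH = 185.4 / pi
pi = 3.14159...
DBH = 59.0 cm

59.0


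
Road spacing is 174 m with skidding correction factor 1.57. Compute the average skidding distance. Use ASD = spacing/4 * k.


Formula: ASD = (spacing / 4) * correction
Uncorrected distance = spacing / 4 = 174 / 4 = 43.5 m
ASD = 43.5 * 1.57 = 68 m

68


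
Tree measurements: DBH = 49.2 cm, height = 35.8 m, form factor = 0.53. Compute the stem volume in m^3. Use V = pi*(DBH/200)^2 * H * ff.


Formula: V = pi * (DBH/200)^2 * H * ff
Radius = DBH/200 = 49.2/200 = 0.246 m
Radius^2 = 0.246^2 = 0.060516 m^2
V = pi * 0.060516 * 35.8 * 0.53
V = 3.607 m^3

3.607


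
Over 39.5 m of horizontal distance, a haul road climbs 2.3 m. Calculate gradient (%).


Formula: Gradient = rise / run * 100
Gradient = 2.3 / 39.5 * 100 = 5.8%

5.8


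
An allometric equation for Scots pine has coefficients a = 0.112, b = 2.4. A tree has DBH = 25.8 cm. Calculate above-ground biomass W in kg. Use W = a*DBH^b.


Formula: W = a * DBH^b  (allometric power law)
DBH^b = 25.8^2.4 = 2442.7965
W = 0.112 * 2442.7965 = 273.6 kg

273.6


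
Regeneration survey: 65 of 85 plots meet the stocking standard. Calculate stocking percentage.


Formula: Stocking % = stocked plots / total plots * 100
Stocking = 65 / 85 * 100
Stocking = 0.7647 * 100 = 76.5%

76.5


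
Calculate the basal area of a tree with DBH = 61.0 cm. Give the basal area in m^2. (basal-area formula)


Formula: BA = pi * (DBH/2)^2 / 10000  (cm^2 to m^2)
Radius = DBH/2 = 61.0/2 = 30.5 cm
BA = pi * 30.5^2 / 10000
   = 2922.4666 cm^2 / 10000
   = 0.2922 m^2

0.2922


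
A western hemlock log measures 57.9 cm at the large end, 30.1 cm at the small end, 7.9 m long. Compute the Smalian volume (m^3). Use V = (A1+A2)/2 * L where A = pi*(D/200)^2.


Smalian: V = (A1 + A2)/2 * L,  A = pi*(D/200)^2
A1 = pi*(57.9/200)^2 = 0.263298 m^2
A2 = pi*(30.1/200)^2 = 0.071158 m^2
V = (0.263298+0.071158)/2*7.9 = 1.3211 m^3

1.3211


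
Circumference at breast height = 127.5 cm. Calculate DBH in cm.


Formula: DBH = C / pi
DBH = 127.5 / pi
pi = 3.14159...
DBH = 40.6 cm

40.6


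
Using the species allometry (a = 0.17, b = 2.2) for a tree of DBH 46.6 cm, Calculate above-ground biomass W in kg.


Formula: W = a * DBH^b  (allometric power law)
DBH^b = 46.6^2.2 = 4682.1898
W = 0.17 * 4682.1898 = 796.0 kg

796.0


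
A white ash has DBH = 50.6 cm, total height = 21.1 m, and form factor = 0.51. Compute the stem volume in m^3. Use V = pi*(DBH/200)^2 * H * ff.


Formula: V = pi * (DBH/200)^2 * H * ff
Radius = DBH/200 = 50.6/200 = 0.253 m
Radius^2 = 0.253^2 = 0.064009 m^2
V = pi * 0.064009 * 21.1 * 0.51
V = 2.164 m^3

2.164


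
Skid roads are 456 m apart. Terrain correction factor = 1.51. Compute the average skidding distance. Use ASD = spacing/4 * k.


Formula: ASD = (spacing / 4) * correction
Uncorrected distance = spacing / 4 = 456 / 4 = 114 m
ASD = 114 * 1.51 = 172 m

172


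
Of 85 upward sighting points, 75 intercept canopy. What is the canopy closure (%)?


Formula: Canopy closure = covered points / total points * 100
Closure = 75 / 85 * 100
Closure = 0.8824 * 100 = 88.2%

88.2


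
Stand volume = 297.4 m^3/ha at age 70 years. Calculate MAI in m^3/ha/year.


Formula: MAI = Total Volume / Stand Age
MAI = 297.4 m^3/ha / 70 years
MAI = 4.25 m^3/ha/year

4.25


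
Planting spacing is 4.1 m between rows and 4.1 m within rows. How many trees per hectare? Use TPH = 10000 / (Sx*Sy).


Formula: TPH = 10000 m^2/ha / (spacing_x * spacing_y)
Area per tree = 4.1 m * 4.1 m = 16.81 m^2
TPH = 10000 / 16.81 = 595 trees/ha

595


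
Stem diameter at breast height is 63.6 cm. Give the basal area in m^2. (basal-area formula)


Formula: BA = pi * (DBH/2)^2 / 10000  (cm^2 to m^2)
Radius = DBH/2 = 63.6/2 = 31.8 cm
BA = pi * 31.8^2 / 10000
   = 3176.9042 cm^2 / 10000
   = 0.3177 m^2

0.3177


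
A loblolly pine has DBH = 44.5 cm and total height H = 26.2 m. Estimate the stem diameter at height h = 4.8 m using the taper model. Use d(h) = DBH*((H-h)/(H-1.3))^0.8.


Taper: d(h) = DBH * ((H - h) / (H - 1.3))^0.8
Numerator = H - h = 26.2 - 4.8 = 21.4 m
Denominator = H - 1.3 = 26.2 - 1.3 = 24.9 m
Ratio = 21.4 / 24.9 = 0.85944
d = 44.5 * 0.85944^0.8 = 39.4 cm

39.4


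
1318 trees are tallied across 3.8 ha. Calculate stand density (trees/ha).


Formula: Stand Density = N_trees / Area_ha
Density = 1318 trees / 3.8 ha
Density = 347 trees/ha

347


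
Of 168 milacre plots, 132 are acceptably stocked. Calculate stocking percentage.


Formula: Stocking % = stocked plots / total plots * 100
Stocking = 132 / 168 * 100
Stocking = 0.7857 * 100 = 78.6%

78.6


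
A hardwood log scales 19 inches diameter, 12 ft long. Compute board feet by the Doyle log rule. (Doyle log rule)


Doyle: BF = (D - 4)^2 * L / 16
Adjusted diameter = 19 - 4 = 15 in
(D-4)^2 = 15^2 = 225
BF = 225 * 12 / 16 = 169 BF

169


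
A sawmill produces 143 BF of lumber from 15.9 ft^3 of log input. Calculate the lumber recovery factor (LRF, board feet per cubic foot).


Formula: LRF = Lumber Output (BF) / Log Input (ft^3)
LRF = 143 BF / 15.9 ft^3
LRF = 8.99 BF/ft^3

8.99


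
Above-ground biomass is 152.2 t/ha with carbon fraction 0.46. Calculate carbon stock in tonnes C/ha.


Formula: Carbon Stock = Biomass * Carbon Fraction
C = 152.2 t/ha * 0.46
C = 70.0 t C/ha

70.0


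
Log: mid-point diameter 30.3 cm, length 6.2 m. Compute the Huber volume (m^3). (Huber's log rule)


Huber: V = Am * L,  Am = pi*(Dm/200)^2
Am = pi*(30.3/200)^2 = 0.072107 m^2
V = 0.072107*6.2 = 0.4471 m^3

0.4471


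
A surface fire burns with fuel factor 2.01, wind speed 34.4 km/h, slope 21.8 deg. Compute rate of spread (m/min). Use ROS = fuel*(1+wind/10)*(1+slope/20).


Formula: ROS = fuel * (1 + wind/10) * (1 + slope/20)
Wind factor = 1 + 34.4/10 = 4.44
Slope factor = 1 + 21.8/20 = 2.09
ROS = 2.01 * 4.44 * 2.09 = 18.65 m/min

18.65


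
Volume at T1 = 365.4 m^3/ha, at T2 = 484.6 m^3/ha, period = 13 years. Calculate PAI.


Formula: PAI = (V_T2 - V_T1) / (T2 - T1)
Volume increment = 484.6 - 365.4 = 119.2 m^3/ha
PAI = 119.2 / 13 = 9.17 m^3/ha/year

9.17


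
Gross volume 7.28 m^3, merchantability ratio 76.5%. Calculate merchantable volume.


Formula: MV = V_total * (merchantable_pct / 100)
Merchantable fraction = 76.5% / 100 = 0.765
MV = 7.28 m^3 * 0.765 = 5.569 m^3

5.569


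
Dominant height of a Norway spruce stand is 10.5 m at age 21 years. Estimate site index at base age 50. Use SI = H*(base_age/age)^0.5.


Formula: SI = H_dom * (base_age / age)^0.5
Age ratio = 50 / 21 = 2.38095
sqrt(age_ratio) = 1.54303
SI = 10.5 * 1.54303 = 16.2 m

16.2


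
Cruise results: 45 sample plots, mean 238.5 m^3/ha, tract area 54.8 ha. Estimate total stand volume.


Formula: Total Volume = Mean Volume per ha * Total Area
Total Volume = 238.5 m^3/ha * 54.8 ha
Total Volume = 13070 m^3

13070


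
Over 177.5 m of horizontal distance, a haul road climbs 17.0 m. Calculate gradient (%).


Formula: Gradient = rise / run * 100
Gradient = 17.0 / 177.5 * 100 = 9.6%

9.6


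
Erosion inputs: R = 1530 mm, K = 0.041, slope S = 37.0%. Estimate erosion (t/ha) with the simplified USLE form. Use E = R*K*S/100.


Formula: E = R * K * S / 100  (simplified USLE)
R * K = 1530 * 0.041 = 62.73
E = 62.73 * 37.0 / 100 = 23.21 t/ha

23.21


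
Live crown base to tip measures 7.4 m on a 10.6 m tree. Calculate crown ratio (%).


Formula: Crown Ratio = (Crown Length / Total Height) * 100
CR = (7.4 m / 10.6 m) * 100
CR = 0.6981 * 100 = 69.8%

69.8


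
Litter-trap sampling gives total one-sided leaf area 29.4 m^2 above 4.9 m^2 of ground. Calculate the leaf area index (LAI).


Formula: LAI = total leaf area / ground area  (dimensionless)
LAI = 29.4 m^2 / 4.9 m^2
LAI = 6.0

6.0


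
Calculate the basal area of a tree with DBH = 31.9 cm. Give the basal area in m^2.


Formula: BA = pi * (DBH/2)^2 / 10000  (cm^2 to m^2)
Radius = DBH/2 = 31.9/2 = 15.95 cm
BA = pi * 15.95^2 / 10000
   = 799.229 cm^2 / 10000
   = 0.0799 m^2

0.0799


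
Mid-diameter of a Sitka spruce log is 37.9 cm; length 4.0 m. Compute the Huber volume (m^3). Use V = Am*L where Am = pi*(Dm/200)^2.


Huber: V = Am * L,  Am = pi*(Dm/200)^2
Am = pi*(37.9/200)^2 = 0.112815 m^2
V = 0.112815*4.0 = 0.4513 m^3

0.4513


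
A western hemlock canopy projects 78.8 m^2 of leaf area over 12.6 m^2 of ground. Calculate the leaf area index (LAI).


Formula: LAI = total leaf area / ground area  (dimensionless)
LAI = 78.8 m^2 / 12.6 m^2
LAI = 6.25

6.25


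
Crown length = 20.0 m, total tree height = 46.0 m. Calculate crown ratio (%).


Formula: Crown Ratio = (Crown Length / Total Height) * 100
CR = (20.0 m / 46.0 m) * 100
CR = 0.4348 * 100 = 43.5%

43.5


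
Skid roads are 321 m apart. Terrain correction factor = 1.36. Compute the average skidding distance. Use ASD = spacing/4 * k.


Formula: ASD = (spacing / 4) * correction
Uncorrected distance = spacing / 4 = 321 / 4 = 80.25 m
ASD = 80.25 * 1.36 = 109 m

109


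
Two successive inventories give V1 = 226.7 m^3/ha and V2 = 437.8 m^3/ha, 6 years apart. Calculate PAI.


Formula: PAI = (V_T2 - V_T1) / (T2 - T1)
Volume increment = 437.8 - 226.7 = 211.1 m^3/ha
PAI = 211.1 / 6 = 35.18 m^3/ha/year

35.18


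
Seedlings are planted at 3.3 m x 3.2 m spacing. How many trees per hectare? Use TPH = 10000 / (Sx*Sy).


Formula: TPH = 10000 m^2/ha / (spacing_x * spacing_y)
Area per tree = 3.3 m * 3.2 m = 10.56 m^2
TPH = 10000 / 10.56 = 947 trees/ha

947


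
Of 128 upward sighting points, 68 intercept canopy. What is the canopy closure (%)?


Formula: Canopy closure = covered points / total points * 100
Closure = 68 / 128 * 100
Closure = 0.5312 * 100 = 53.1%

53.1


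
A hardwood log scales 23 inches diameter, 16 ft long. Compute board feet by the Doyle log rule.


Doyle: BF = (D - 4)^2 * L / 16
Adjusted diameter = 23 - 4 = 19 in
(D-4)^2 = 19^2 = 361
BF = 361 * 16 / 16 = 361 BF

361


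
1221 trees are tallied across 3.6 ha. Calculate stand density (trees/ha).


Formula: Stand Density = N_trees / Area_ha
Density = 1221 trees / 3.6 ha
Density = 339 trees/ha

339


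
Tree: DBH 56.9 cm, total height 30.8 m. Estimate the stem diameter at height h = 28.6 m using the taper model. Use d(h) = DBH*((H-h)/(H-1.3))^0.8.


Taper: d(h) = DBH * ((H - h) / (H - 1.3))^0.8
Numerator = H - h = 30.8 - 28.6 = 2.2 m
Denominator = H - 1.3 = 30.8 - 1.3 = 29.5 m
Ratio = 2.2 / 29.5 = 0.07458
d = 56.9 * 0.07458^0.8 = 7.1 cm

7.1


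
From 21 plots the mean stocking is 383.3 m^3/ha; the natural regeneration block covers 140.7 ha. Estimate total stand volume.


Formula: Total Volume = Mean Volume per ha * Total Area
Total Volume = 383.3 m^3/ha * 140.7 ha
Total Volume = 53930 m^3

53930


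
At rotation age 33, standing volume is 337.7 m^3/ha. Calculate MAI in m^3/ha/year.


Formula: MAI = Total Volume / Stand Age
MAI = 337.7 m^3/ha / 33 years
MAI = 10.23 m^3/ha/year

10.23


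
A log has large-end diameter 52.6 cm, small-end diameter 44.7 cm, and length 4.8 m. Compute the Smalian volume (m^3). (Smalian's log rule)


Smalian: V = (A1 + A2)/2 * L,  A = pi*(D/200)^2
A1 = pi*(52.6/200)^2 = 0.217301 m^2
A2 = pi*(44.7/200)^2 = 0.15693 m^2
V = (0.217301+0.15693)/2*4.8 = 0.8982 m^3

0.8982


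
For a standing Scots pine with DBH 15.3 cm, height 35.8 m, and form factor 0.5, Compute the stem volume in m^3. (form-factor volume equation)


Formula: V = pi * (DBH/200)^2 * H * ff
Radius = DBH/200 = 15.3/200 = 0.0765 m
Radius^2 = 0.0765^2 = 0.00585225 m^2
V = pi * 0.00585225 * 35.8 * 0.5
V = 0.329 m^3

0.329


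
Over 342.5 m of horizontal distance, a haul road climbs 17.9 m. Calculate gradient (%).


Formula: Gradient = rise / run * 100
Gradient = 17.9 / 342.5 * 100 = 5.2%

5.2


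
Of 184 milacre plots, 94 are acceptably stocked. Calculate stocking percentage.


Formula: Stocking % = stocked plots / total plots * 100
Stocking = 94 / 184 * 100
Stocking = 0.5109 * 100 = 51.1%

51.1


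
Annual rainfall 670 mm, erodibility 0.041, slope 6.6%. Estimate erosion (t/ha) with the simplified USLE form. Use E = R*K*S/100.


Formula: E = R * K * S / 100  (simplified USLE)
R * K = 670 * 0.041 = 27.47
E = 27.47 * 6.6 / 100 = 1.81 t/ha

1.81


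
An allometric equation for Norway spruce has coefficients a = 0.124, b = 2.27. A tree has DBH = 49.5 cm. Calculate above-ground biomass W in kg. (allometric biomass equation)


Formula: W = a * DBH^b  (allometric power law)
DBH^b = 49.5^2.27 = 7026.7387
W = 0.124 * 7026.7387 = 871.3 kg

871.3


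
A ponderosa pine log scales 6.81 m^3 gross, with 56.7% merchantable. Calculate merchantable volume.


Formula: MV = V_total * (merchantable_pct / 100)
Merchantable fraction = 56.7% / 100 = 0.567
MV = 6.81 m^3 * 0.567 = 3.861 m^3

3.861


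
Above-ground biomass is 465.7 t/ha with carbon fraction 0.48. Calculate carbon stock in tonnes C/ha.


Formula: Carbon Stock = Biomass * Carbon Fraction
C = 465.7 t/ha * 0.48
C = 223.5 t C/ha

223.5


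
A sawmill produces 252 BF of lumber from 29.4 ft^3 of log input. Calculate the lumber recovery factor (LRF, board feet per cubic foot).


Formula: LRF = Lumber Output (BF) / Log Input (ft^3)
LRF = 252 BF / 29.4 ft^3
LRF = 8.57 BF/ft^3

8.57


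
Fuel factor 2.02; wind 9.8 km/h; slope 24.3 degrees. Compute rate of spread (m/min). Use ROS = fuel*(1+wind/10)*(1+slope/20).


Formula: ROS = fuel * (1 + wind/10) * (1 + slope/20)
Wind factor = 1 + 9.8/10 = 1.98
Slope factor = 1 + 24.3/20 = 2.215
ROS = 2.02 * 1.98 * 2.215 = 8.86 m/min

8.86


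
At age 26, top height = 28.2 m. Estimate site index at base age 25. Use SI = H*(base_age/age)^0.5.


Formula: SI = H_dom * (base_age / age)^0.5
Age ratio = 25 / 26 = 0.96154
sqrt(age_ratio) = 0.98058
SI = 28.2 * 0.98058 = 27.7 m

27.7


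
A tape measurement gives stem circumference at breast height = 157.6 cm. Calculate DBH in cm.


Formula: DBH = C / pi
DBH = 157.6 / pi
pi = 3.14159...
DBH = 50.2 cm

50.2


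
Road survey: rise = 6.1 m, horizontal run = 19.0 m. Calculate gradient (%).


Formula: Gradient = rise / run * 100
Gradient = 6.1 / 19.0 * 100 = 32.1%

32.1


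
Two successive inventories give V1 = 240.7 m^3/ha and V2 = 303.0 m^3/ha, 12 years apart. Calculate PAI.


Formula: PAI = (V_T2 - V_T1) / (T2 - T1)
Volume increment = 303.0 - 240.7 = 62.3 m^3/ha
PAI = 62.3 / 12 = 5.19 m^3/ha/year

5.19


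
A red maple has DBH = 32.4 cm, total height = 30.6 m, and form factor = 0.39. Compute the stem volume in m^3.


Formula: V = pi * (DBH/200)^2 * H * ff
Radius = DBH/200 = 32.4/200 = 0.162 m
Radius^2 = 0.162^2 = 0.026244 m^2
V = pi * 0.026244 * 30.6 * 0.39
V = 0.984 m^3

0.984


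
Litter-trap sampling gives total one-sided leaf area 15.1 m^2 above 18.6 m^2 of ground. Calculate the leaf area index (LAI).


Formula: LAI = total leaf area / ground area  (dimensionless)
LAI = 15.1 m^2 / 18.6 m^2
LAI = 0.81

0.81


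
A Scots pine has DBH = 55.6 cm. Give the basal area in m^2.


Formula: BA = pi * (DBH/2)^2 / 10000  (cm^2 to m^2)
Radius = DBH/2 = 55.6/2 = 27.8 cm
BA = pi * 27.8^2 / 10000
   = 2427.9485 cm^2 / 10000
   = 0.2428 m^2

0.2428


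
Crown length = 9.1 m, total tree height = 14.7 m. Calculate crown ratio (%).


Formula: Crown Ratio = (Crown Length / Total Height) * 100
CR = (9.1 m / 14.7 m) * 100
CR = 0.619 * 100 = 61.9%

61.9


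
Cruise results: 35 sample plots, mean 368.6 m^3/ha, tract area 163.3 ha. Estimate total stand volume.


Formula: Total Volume = Mean Volume per ha * Total Area
Total Volume = 368.6 m^3/ha * 163.3 ha
Total Volume = 60192 m^3

60192


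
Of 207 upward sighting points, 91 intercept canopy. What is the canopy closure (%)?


Formula: Canopy closure = covered points / total points * 100
Closure = 91 / 207 * 100
Closure = 0.4396 * 100 = 44.0%

44.0


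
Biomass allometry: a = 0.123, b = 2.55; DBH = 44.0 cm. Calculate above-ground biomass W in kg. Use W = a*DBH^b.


Formula: W = a * DBH^b  (allometric power law)
DBH^b = 44.0^2.55 = 15516.8773
W = 0.123 * 15516.8773 = 1908.6 kg

1908.6


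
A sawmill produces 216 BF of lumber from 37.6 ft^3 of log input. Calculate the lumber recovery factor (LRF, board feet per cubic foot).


Formula: LRF = Lumber Output (BF) / Log Input (ft^3)
LRF = 216 BF / 37.6 ft^3
LRF = 5.74 BF/ft^3

5.74


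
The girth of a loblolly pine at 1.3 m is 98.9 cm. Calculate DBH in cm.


Formula: DBH = C / pi
DBH = 98.9 / pi
pi = 3.14159...
DBH = 31.5 cm

31.5


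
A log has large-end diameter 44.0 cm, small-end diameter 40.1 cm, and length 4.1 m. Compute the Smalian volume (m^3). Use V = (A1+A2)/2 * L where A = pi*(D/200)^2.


Smalian: V = (A1 + A2)/2 * L,  A = pi*(D/200)^2
A1 = pi*(44.0/200)^2 = 0.152053 m^2
A2 = pi*(40.1/200)^2 = 0.126293 m^2
V = (0.152053+0.126293)/2*4.1 = 0.5706 m^3

0.5706


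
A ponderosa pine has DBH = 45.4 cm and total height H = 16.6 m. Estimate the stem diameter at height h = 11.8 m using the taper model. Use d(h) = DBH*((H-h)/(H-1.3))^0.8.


Taper: d(h) = DBH * ((H - h) / (H - 1.3))^0.8
Numerator = H - h = 16.6 - 11.8 = 4.8 m
Denominator = H - 1.3 = 16.6 - 1.3 = 15.3 m
Ratio = 4.8 / 15.3 = 0.31373
d = 45.4 * 0.31373^0.8 = 18.0 cm

18.0


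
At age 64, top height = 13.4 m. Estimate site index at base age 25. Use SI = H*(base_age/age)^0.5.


Formula: SI = H_dom * (base_age / age)^0.5
Age ratio = 25 / 64 = 0.39062
sqrt(age_ratio) = 0.625
SI = 13.4 * 0.625 = 8.4 m

8.4


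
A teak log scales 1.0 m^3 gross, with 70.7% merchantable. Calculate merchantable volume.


Formula: MV = V_total * (merchantable_pct / 100)
Merchantable fraction = 70.7% / 100 = 0.707
MV = 1.0 m^3 * 0.707 = 0.707 m^3

0.707


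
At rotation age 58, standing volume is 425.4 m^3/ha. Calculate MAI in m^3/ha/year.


Formula: MAI = Total Volume / Stand Age
MAI = 425.4 m^3/ha / 58 years
MAI = 7.33 m^3/ha/year

7.33


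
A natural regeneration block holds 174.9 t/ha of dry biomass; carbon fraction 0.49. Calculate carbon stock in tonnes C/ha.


Formula: Carbon Stock = Biomass * Carbon Fraction
C = 174.9 t/ha * 0.49
C = 85.7 t C/ha

85.7


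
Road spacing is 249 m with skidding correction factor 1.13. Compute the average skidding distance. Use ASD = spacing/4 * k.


Formula: ASD = (spacing / 4) * correction
Uncorrected distance = spacing / 4 = 249 / 4 = 62.25 m
ASD = 62.25 * 1.13 = 70 m

70


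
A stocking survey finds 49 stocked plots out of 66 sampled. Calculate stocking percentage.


Formula: Stocking % = stocked plots / total plots * 100
Stocking = 49 / 66 * 100
Stocking = 0.7424 * 100 = 74.2%

74.2


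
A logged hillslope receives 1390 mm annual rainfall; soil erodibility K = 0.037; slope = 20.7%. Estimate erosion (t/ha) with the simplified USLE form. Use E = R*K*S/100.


Formula: E = R * K * S / 100  (simplified USLE)
R * K = 1390 * 0.037 = 51.43
E = 51.43 * 20.7 / 100 = 10.65 t/ha

10.65


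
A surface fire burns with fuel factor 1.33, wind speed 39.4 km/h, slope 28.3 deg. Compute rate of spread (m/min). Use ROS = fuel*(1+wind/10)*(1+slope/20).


Formula: ROS = fuel * (1 + wind/10) * (1 + slope/20)
Wind factor = 1 + 39.4/10 = 4.94
Slope factor = 1 + 28.3/20 = 2.415
ROS = 1.33 * 4.94 * 2.415 = 15.87 m/min

15.87
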